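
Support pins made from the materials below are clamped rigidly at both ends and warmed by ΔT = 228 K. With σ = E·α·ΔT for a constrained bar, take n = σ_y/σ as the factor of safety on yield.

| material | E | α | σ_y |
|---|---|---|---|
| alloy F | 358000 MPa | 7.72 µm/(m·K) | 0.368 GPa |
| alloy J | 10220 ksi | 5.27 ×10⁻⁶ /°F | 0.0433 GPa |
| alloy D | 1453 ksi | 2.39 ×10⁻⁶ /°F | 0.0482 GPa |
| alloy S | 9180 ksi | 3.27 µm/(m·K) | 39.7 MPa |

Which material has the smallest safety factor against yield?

In consistent units (E in GPa, α in ×10⁻⁶/K, σ_y in MPa):
  alloy F: E = 358.0, α = 7.72, σ_y = 368.0 → σ = 630 MPa, n = 0.584
  alloy J: E = 70.46, α = 9.49, σ_y = 43.30 → σ = 152 MPa, n = 0.284
  alloy D: E = 10.02, α = 4.30, σ_y = 48.20 → σ = 9.83 MPa, n = 4.91
  alloy S: E = 63.29, α = 3.27, σ_y = 39.70 → σ = 47.2 MPa, n = 0.841
Alloy J has the lowest safety factor, n = 0.284.

alloy J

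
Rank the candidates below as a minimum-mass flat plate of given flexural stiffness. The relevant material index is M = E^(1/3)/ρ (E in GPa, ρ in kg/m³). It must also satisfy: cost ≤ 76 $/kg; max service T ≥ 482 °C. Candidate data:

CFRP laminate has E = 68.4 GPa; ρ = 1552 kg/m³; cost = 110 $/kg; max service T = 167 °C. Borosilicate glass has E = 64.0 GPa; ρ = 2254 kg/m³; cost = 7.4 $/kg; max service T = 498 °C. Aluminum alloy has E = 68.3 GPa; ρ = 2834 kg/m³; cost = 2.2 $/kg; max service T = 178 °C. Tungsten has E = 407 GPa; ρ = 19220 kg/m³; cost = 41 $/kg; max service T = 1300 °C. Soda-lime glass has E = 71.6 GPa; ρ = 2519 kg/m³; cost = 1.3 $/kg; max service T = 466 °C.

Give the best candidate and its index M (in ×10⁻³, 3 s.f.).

Screen on constraints: cost ≤ 76 $/kg; max service T ≥ 482 °C. Survivors: borosilicate glass, tungsten.
Evaluate M for each candidate:
  borosilicate glass: M = 1.77×10⁻³
  tungsten: M = 0.386×10⁻³
Highest index: borosilicate glass.

borosilicate glass, M = 1.77×10⁻³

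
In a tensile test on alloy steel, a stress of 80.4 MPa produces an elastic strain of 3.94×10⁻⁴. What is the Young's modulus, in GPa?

204 GPa

E = σ/ε = 80.4 MPa / 3.94×10⁻⁴ = 204100 MPa = 204 GPa.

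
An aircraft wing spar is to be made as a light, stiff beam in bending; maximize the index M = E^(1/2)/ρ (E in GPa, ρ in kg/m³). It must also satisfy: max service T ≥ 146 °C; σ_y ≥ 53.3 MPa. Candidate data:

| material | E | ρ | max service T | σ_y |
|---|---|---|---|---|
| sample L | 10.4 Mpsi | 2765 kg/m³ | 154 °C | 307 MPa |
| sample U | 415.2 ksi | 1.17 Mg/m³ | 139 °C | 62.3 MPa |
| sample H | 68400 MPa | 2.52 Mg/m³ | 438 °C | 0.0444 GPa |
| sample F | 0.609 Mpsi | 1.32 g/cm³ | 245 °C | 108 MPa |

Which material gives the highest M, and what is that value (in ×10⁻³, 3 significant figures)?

Screen on constraints: max service T ≥ 146 °C; σ_y ≥ 53.3 MPa. Survivors: sample L, sample F.
After converting to SI:
  sample L: E = 71.71 GPa, ρ = 2765 kg/m³
  sample F: E = 4.199 GPa, ρ = 1320 kg/m³
  sample L: M = 3.06×10⁻³
  sample F: M = 1.55×10⁻³
Highest index: sample L.

sample L, M = 3.06×10⁻³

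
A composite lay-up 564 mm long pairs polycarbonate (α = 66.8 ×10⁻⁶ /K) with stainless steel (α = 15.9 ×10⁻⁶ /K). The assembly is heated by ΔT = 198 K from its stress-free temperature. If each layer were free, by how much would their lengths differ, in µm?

5680 µm

Δα = |66.8 − 15.9|×10⁻⁶/K = 50.9×10⁻⁶/K.
ΔL_mismatch = Δα·L·ΔT = 50.9×10⁻⁶ × 564.0 mm × 198.0 K = 5680 µm.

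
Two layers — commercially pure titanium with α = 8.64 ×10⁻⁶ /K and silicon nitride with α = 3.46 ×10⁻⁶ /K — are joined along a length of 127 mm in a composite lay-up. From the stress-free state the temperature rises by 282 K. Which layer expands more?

commercially pure titanium

α(commercially pure titanium) = 8.64×10⁻⁶/K vs α(silicon nitride) = 3.46×10⁻⁶/K.
Higher α expands more for the same ΔT: commercially pure titanium.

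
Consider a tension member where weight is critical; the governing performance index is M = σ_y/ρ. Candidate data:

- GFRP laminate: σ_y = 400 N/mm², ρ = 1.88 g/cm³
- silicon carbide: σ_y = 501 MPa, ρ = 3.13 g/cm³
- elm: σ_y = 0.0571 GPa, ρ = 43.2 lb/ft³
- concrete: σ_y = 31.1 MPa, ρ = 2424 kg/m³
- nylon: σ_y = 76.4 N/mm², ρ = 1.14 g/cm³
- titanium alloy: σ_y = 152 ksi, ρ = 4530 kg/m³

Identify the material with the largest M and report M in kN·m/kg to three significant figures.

In SI units:
  GFRP laminate: σ_y = 400.0 MPa, ρ = 1880 kg/m³
  silicon carbide: σ_y = 501.0 MPa, ρ = 3130 kg/m³
  elm: σ_y = 57.10 MPa, ρ = 692.0 kg/m³
  concrete: σ_y = 31.10 MPa, ρ = 2424 kg/m³
  nylon: σ_y = 76.40 MPa, ρ = 1140 kg/m³
  titanium alloy: σ_y = 1048 MPa, ρ = 4530 kg/m³
  titanium alloy: M = 231 kN·m/kg
  GFRP laminate: M = 213 kN·m/kg
  silicon carbide: M = 160 kN·m/kg
  elm: M = 82.5 kN·m/kg
  nylon: M = 67.0 kN·m/kg
  concrete: M = 12.8 kN·m/kg
Titanium alloy ranks first.

titanium alloy, M = 231 kN·m/kg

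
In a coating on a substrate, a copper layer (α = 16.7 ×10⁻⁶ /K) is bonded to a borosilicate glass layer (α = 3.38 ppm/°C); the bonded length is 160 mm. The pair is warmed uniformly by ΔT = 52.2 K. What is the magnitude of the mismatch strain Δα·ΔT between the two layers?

6.95×10⁻⁴

Δα = |16.7 − 3.38|×10⁻⁶/K = 13.3×10⁻⁶/K.
Mismatch strain = Δα·ΔT = 13.3×10⁻⁶ × 52.2 = 6.95×10⁻⁴.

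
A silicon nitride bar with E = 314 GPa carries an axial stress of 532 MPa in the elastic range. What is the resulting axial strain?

1.69×10⁻³

ε = σ/E = 532 / 314000 = 1.69×10⁻³.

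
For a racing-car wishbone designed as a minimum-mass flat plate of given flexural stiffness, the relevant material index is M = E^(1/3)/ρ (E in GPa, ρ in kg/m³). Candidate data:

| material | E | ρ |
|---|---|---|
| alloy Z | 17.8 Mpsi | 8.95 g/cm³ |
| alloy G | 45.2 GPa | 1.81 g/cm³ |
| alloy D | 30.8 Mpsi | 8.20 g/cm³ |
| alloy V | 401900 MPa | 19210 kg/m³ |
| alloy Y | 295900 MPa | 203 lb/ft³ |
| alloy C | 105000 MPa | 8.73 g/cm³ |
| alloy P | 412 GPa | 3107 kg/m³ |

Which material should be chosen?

Convert each candidate to consistent units, then evaluate M:
  alloy Z: E = 122.7 GPa, ρ = 8950 kg/m³
  alloy G: E = 45.20 GPa, ρ = 1810 kg/m³
  alloy D: E = 212.4 GPa, ρ = 8200 kg/m³
  alloy V: E = 401.9 GPa, ρ = 19210 kg/m³
  alloy Y: E = 295.9 GPa, ρ = 3252 kg/m³
  alloy C: E = 105.0 GPa, ρ = 8730 kg/m³
  alloy P: E = 412.0 GPa, ρ = 3107 kg/m³
  alloy P: M = 2.39×10⁻³
  alloy Y: M = 2.05×10⁻³
  alloy G: M = 1.97×10⁻³
  alloy D: M = 0.728×10⁻³
  alloy Z: M = 0.555×10⁻³
  alloy C: M = 0.540×10⁻³
  alloy V: M = 0.384×10⁻³
Alloy P ranks first.

alloy P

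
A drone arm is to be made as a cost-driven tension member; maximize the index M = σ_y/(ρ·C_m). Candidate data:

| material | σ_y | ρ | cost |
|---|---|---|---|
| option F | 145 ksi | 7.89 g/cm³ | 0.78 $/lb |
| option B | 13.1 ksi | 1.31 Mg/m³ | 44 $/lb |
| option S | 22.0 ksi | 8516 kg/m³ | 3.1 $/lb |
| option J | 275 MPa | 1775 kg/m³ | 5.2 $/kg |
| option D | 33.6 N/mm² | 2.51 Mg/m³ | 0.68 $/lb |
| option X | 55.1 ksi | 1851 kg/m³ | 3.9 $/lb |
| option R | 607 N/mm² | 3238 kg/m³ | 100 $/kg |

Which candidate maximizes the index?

option F

In SI units:
  option F: σ_y = 999.7 MPa, ρ = 7890 kg/m³, cost = 1.720 $/kg
  option B: σ_y = 90.32 MPa, ρ = 1310 kg/m³, cost = 97.00 $/kg
  option S: σ_y = 151.7 MPa, ρ = 8516 kg/m³, cost = 6.834 $/kg
  option J: σ_y = 275.0 MPa, ρ = 1775 kg/m³, cost = 5.200 $/kg
  option D: σ_y = 33.60 MPa, ρ = 2510 kg/m³, cost = 1.499 $/kg
  option X: σ_y = 379.9 MPa, ρ = 1851 kg/m³, cost = 8.598 $/kg
  option R: σ_y = 607.0 MPa, ρ = 3238 kg/m³, cost = 100.0 $/kg
  option F: M = 73.7 kN·m per $
  option J: M = 29.8 kN·m per $
  option X: M = 23.9 kN·m per $
  option D: M = 8.93 kN·m per $
  option S: M = 2.61 kN·m per $
  option R: M = 1.87 kN·m per $
  option B: M = 0.711 kN·m per $
Option F ranks first.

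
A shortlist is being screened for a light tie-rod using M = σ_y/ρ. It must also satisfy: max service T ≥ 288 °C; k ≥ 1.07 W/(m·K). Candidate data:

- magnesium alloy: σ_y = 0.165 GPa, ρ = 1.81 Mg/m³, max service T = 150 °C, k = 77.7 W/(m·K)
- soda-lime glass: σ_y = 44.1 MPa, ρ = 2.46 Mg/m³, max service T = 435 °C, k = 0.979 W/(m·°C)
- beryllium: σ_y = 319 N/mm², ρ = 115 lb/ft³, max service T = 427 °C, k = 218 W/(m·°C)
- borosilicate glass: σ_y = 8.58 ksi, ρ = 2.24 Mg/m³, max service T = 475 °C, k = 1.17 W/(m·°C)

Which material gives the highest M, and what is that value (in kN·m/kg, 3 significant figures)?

beryllium, M = 173 kN·m/kg

Screen on constraints: max service T ≥ 288 °C; k ≥ 1.07 W/(m·K). Survivors: beryllium, borosilicate glass.
In SI units:
  beryllium: σ_y = 319.0 MPa, ρ = 1842 kg/m³
  borosilicate glass: σ_y = 59.16 MPa, ρ = 2240 kg/m³
  beryllium: M = 173 kN·m/kg
  borosilicate glass: M = 26.4 kN·m/kg
Beryllium has the largest M.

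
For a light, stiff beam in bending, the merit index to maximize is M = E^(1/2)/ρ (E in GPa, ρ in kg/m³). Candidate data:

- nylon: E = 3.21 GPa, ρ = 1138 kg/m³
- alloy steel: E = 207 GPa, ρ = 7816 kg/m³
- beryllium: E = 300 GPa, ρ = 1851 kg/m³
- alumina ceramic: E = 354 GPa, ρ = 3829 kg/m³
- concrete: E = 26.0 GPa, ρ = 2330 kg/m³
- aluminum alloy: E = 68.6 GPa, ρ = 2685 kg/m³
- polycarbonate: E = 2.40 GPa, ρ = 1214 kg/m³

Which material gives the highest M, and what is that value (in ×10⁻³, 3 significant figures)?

beryllium, M = 9.36×10⁻³

Per-candidate index values:
  beryllium: M = 9.36×10⁻³
  alumina ceramic: M = 4.91×10⁻³
  aluminum alloy: M = 3.08×10⁻³
  concrete: M = 2.19×10⁻³
  alloy steel: M = 1.84×10⁻³
  nylon: M = 1.57×10⁻³
  polycarbonate: M = 1.28×10⁻³
Highest index: beryllium.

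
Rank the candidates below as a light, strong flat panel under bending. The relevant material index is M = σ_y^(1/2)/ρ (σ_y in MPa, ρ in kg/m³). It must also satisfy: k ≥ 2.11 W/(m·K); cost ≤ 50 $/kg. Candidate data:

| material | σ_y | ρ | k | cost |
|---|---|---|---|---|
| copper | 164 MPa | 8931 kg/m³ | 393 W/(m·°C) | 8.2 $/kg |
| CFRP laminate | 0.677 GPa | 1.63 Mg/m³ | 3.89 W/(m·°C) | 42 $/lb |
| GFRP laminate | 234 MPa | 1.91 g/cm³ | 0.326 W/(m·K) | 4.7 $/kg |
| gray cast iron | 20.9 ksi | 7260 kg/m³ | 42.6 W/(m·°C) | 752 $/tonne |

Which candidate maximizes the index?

gray cast iron

Screen on constraints: k ≥ 2.11 W/(m·K); cost ≤ 50 $/kg. Survivors: copper, gray cast iron.
In SI units:
  copper: σ_y = 164.0 MPa, ρ = 8931 kg/m³
  gray cast iron: σ_y = 144.1 MPa, ρ = 7260 kg/m³
  gray cast iron: M = 1.65×10⁻³
  copper: M = 1.43×10⁻³
The maximum is for gray cast iron.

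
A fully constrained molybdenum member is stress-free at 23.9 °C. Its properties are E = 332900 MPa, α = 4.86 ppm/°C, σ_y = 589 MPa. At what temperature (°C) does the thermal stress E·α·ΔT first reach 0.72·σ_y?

286 °C

E = 332900 MPa = 332.9 GPa.
E·α·ΔT = 424.1 MPa ⇒ ΔT = 424.1 / (332.9×10³ × 4.86×10⁻⁶) = 262.1 K.
T = 23.9 + 262.1 = 286.0 °C.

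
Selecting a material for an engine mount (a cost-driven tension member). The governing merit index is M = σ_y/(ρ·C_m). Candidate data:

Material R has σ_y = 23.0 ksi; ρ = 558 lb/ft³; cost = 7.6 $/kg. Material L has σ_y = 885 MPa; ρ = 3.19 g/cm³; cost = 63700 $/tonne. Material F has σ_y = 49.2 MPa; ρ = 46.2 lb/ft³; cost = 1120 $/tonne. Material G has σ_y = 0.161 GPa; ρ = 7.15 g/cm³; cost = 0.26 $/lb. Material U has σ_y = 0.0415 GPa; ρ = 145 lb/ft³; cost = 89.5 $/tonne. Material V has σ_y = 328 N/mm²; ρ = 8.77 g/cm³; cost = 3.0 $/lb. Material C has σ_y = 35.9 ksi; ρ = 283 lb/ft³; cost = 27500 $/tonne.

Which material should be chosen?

Convert each candidate to consistent units, then evaluate M:
  material R: σ_y = 158.6 MPa, ρ = 8938 kg/m³, cost = 7.600 $/kg
  material L: σ_y = 885.0 MPa, ρ = 3190 kg/m³, cost = 63.70 $/kg
  material F: σ_y = 49.20 MPa, ρ = 740.1 kg/m³, cost = 1.120 $/kg
  material G: σ_y = 161.0 MPa, ρ = 7150 kg/m³, cost = 0.5732 $/kg
  material U: σ_y = 41.50 MPa, ρ = 2323 kg/m³, cost = 0.08950 $/kg
  material V: σ_y = 328.0 MPa, ρ = 8770 kg/m³, cost = 6.614 $/kg
  material C: σ_y = 247.5 MPa, ρ = 4533 kg/m³, cost = 27.50 $/kg
  material U: M = 200 kN·m per $
  material F: M = 59.4 kN·m per $
  material G: M = 39.3 kN·m per $
  material V: M = 5.65 kN·m per $
  material L: M = 4.36 kN·m per $
  material R: M = 2.33 kN·m per $
  material C: M = 1.99 kN·m per $
The maximum is for material U.

material U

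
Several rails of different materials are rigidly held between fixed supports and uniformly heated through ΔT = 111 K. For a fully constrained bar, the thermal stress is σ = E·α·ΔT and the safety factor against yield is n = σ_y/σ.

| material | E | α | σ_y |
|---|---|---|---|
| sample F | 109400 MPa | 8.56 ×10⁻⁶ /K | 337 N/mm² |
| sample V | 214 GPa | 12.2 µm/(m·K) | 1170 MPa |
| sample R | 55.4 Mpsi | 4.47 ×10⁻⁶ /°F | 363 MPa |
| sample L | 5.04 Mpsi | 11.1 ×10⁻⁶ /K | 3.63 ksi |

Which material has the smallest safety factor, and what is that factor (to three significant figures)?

sample L, n = 0.585

In consistent units (E in GPa, α in ×10⁻⁶/K, σ_y in MPa):
  sample F: E = 109.4, α = 8.56, σ_y = 337.0 → σ = 104 MPa, n = 3.24
  sample V: E = 214.0, α = 12.2, σ_y = 1170 → σ = 290 MPa, n = 4.04
  sample R: E = 382.0, α = 8.05, σ_y = 363.0 → σ = 341 MPa, n = 1.06
  sample L: E = 34.75, α = 11.1, σ_y = 25.03 → σ = 42.8 MPa, n = 0.585
The minimum is sample L at n = 0.585.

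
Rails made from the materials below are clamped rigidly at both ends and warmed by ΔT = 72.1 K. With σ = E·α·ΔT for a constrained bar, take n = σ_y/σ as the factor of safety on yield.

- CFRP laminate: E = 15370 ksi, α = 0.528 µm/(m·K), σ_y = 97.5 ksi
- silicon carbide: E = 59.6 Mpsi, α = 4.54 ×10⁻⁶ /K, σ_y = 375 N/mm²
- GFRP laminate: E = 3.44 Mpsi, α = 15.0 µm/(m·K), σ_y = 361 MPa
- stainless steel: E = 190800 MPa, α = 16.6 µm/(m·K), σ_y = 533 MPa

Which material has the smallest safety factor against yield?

In consistent units (E in GPa, α in ×10⁻⁶/K, σ_y in MPa):
  CFRP laminate: E = 106.0, α = 0.528, σ_y = 672.2 → σ = 4.03 MPa, n = 167
  silicon carbide: E = 410.9, α = 4.54, σ_y = 375.0 → σ = 135 MPa, n = 2.79
  GFRP laminate: E = 23.72, α = 15.0, σ_y = 361.0 → σ = 25.7 MPa, n = 14.1
  stainless steel: E = 190.8, α = 16.6, σ_y = 533.0 → σ = 228 MPa, n = 2.33
Smallest n: stainless steel with n = 2.33.

stainless steel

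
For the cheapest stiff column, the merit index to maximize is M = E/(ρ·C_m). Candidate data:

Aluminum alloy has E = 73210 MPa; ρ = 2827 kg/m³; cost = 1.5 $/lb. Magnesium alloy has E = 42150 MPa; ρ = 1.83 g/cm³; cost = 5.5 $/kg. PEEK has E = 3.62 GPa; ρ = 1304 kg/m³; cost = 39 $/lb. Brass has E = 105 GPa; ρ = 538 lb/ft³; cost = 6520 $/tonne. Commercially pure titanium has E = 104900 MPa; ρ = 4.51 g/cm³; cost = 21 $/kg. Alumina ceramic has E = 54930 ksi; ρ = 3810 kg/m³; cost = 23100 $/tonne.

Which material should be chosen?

After converting to SI:
  aluminum alloy: E = 73.21 GPa, ρ = 2827 kg/m³, cost = 3.307 $/kg
  magnesium alloy: E = 42.15 GPa, ρ = 1830 kg/m³, cost = 5.500 $/kg
  PEEK: E = 3.620 GPa, ρ = 1304 kg/m³, cost = 85.98 $/kg
  brass: E = 105.0 GPa, ρ = 8618 kg/m³, cost = 6.520 $/kg
  commercially pure titanium: E = 104.9 GPa, ρ = 4510 kg/m³, cost = 21.00 $/kg
  alumina ceramic: E = 378.7 GPa, ρ = 3810 kg/m³, cost = 23.10 $/kg
  aluminum alloy: M = 7.83 MN·m per $
  alumina ceramic: M = 4.30 MN·m per $
  magnesium alloy: M = 4.19 MN·m per $
  brass: M = 1.87 MN·m per $
  commercially pure titanium: M = 1.11 MN·m per $
  PEEK: M = 0.0323 MN·m per $
Aluminum alloy ranks first.

aluminum alloy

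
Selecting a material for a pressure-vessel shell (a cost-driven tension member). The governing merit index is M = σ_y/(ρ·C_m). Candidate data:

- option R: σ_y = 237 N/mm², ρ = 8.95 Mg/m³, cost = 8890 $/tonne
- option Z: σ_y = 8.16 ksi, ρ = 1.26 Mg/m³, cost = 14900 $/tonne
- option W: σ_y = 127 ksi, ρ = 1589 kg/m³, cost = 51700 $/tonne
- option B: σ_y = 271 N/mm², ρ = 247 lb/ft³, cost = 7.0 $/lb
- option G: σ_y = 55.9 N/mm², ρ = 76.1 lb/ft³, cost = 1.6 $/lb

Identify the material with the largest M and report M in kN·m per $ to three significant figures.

option G, M = 13.0 kN·m per $

Putting every candidate on a common basis:
  option R: σ_y = 237.0 MPa, ρ = 8950 kg/m³, cost = 8.890 $/kg
  option Z: σ_y = 56.26 MPa, ρ = 1260 kg/m³, cost = 14.90 $/kg
  option W: σ_y = 875.6 MPa, ρ = 1589 kg/m³, cost = 51.70 $/kg
  option B: σ_y = 271.0 MPa, ρ = 3957 kg/m³, cost = 15.43 $/kg
  option G: σ_y = 55.90 MPa, ρ = 1219 kg/m³, cost = 3.527 $/kg
  option G: M = 13.0 kN·m per $
  option W: M = 10.7 kN·m per $
  option B: M = 4.44 kN·m per $
  option Z: M = 3.00 kN·m per $
  option R: M = 2.98 kN·m per $
The maximum is for option G.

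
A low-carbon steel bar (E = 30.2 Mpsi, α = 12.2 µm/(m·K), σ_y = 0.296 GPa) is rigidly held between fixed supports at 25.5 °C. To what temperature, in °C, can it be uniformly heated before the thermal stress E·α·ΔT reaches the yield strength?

E = 30.2 Mpsi = 208.2 GPa.
σ_y = 0.296 GPa = 296.0 MPa.
E·α·ΔT = 296.0 MPa ⇒ ΔT = 296.0 / (208.2×10³ × 12.2×10⁻⁶) = 116.5 K.
T = 25.5 + 116.5 = 142.0 °C.

142 °C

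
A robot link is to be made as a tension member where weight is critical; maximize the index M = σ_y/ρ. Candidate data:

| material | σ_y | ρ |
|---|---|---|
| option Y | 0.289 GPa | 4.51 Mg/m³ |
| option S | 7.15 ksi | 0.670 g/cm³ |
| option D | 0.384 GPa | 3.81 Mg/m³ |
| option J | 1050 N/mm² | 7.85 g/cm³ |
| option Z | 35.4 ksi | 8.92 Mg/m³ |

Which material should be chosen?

Normalizing units and computing the index:
  option Y: σ_y = 289.0 MPa, ρ = 4510 kg/m³
  option S: σ_y = 49.30 MPa, ρ = 670.0 kg/m³
  option D: σ_y = 384.0 MPa, ρ = 3810 kg/m³
  option J: σ_y = 1050 MPa, ρ = 7850 kg/m³
  option Z: σ_y = 244.1 MPa, ρ = 8920 kg/m³
  option J: M = 134 kN·m/kg
  option D: M = 101 kN·m/kg
  option S: M = 73.6 kN·m/kg
  option Y: M = 64.1 kN·m/kg
  option Z: M = 27.4 kN·m/kg
Option J has the largest M.

option J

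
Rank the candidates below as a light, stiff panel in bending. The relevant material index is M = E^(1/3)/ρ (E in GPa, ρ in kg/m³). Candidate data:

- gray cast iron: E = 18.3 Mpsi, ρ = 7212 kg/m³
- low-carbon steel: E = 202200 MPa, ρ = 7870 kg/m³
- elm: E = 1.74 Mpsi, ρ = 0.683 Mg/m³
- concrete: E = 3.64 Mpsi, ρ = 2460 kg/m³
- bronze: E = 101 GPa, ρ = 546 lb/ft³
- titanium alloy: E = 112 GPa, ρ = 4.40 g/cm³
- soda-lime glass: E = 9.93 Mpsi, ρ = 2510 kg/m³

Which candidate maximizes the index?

In SI units:
  gray cast iron: E = 126.2 GPa, ρ = 7212 kg/m³
  low-carbon steel: E = 202.2 GPa, ρ = 7870 kg/m³
  elm: E = 12.00 GPa, ρ = 683.0 kg/m³
  concrete: E = 25.10 GPa, ρ = 2460 kg/m³
  bronze: E = 101.0 GPa, ρ = 8746 kg/m³
  titanium alloy: E = 112.0 GPa, ρ = 4400 kg/m³
  soda-lime glass: E = 68.46 GPa, ρ = 2510 kg/m³
  elm: M = 3.35×10⁻³
  soda-lime glass: M = 1.63×10⁻³
  concrete: M = 1.19×10⁻³
  titanium alloy: M = 1.10×10⁻³
  low-carbon steel: M = 0.746×10⁻³
  gray cast iron: M = 0.695×10⁻³
  bronze: M = 0.532×10⁻³
Highest index: elm.

elm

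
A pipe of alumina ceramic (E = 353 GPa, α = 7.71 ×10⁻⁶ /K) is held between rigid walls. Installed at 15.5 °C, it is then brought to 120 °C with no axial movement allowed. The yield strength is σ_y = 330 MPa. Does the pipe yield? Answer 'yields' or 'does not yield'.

does not yield

ΔT = 104.5 K. Constrained thermal stress σ = E·α·ΔT = 353.0×10³ MPa × 7.71×10⁻⁶ × 104.5 = 284 MPa (compressive).
Compare to σ_y = 330 MPa: σ < σ_y, so it does not yield.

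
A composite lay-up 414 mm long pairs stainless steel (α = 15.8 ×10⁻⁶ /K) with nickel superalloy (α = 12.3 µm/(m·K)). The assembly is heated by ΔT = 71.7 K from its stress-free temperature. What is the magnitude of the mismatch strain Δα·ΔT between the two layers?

2.51×10⁻⁴

Δα = |15.8 − 12.3|×10⁻⁶/K = 3.50×10⁻⁶/K.
Mismatch strain = Δα·ΔT = 3.50×10⁻⁶ × 71.7 = 2.51×10⁻⁴.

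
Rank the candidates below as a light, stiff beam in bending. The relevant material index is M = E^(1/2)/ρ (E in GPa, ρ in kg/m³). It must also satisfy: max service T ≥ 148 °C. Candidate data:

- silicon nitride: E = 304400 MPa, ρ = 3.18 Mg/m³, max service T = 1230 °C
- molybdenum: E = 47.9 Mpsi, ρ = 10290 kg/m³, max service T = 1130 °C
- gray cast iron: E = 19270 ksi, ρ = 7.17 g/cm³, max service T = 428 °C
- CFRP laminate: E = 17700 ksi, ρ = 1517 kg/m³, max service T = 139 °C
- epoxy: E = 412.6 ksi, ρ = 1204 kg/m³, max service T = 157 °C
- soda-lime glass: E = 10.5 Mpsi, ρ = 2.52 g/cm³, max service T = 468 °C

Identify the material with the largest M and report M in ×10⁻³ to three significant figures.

Screen on constraints: max service T ≥ 148 °C. Survivors: silicon nitride, molybdenum, gray cast iron, epoxy, soda-lime glass.
Normalizing units and computing the index:
  silicon nitride: E = 304.4 GPa, ρ = 3180 kg/m³
  molybdenum: E = 330.3 GPa, ρ = 10290 kg/m³
  gray cast iron: E = 132.9 GPa, ρ = 7170 kg/m³
  epoxy: E = 2.845 GPa, ρ = 1204 kg/m³
  soda-lime glass: E = 72.39 GPa, ρ = 2520 kg/m³
  silicon nitride: M = 5.49×10⁻³
  soda-lime glass: M = 3.38×10⁻³
  molybdenum: M = 1.77×10⁻³
  gray cast iron: M = 1.61×10⁻³
  epoxy: M = 1.40×10⁻³
Silicon nitride has the largest M.

silicon nitride, M = 5.49×10⁻³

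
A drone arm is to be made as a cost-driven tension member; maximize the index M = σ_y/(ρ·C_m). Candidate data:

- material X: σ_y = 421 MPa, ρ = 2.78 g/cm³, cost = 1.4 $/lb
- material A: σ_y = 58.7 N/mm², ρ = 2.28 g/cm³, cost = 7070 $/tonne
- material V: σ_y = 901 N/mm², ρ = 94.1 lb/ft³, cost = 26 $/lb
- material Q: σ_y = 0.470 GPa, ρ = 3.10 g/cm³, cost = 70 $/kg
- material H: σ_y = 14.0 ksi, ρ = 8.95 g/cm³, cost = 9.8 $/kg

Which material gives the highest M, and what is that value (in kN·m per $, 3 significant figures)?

material X, M = 49.1 kN·m per $

In SI units:
  material X: σ_y = 421.0 MPa, ρ = 2780 kg/m³, cost = 3.086 $/kg
  material A: σ_y = 58.70 MPa, ρ = 2280 kg/m³, cost = 7.070 $/kg
  material V: σ_y = 901.0 MPa, ρ = 1507 kg/m³, cost = 57.32 $/kg
  material Q: σ_y = 470.0 MPa, ρ = 3100 kg/m³, cost = 70.00 $/kg
  material H: σ_y = 96.53 MPa, ρ = 8950 kg/m³, cost = 9.800 $/kg
  material X: M = 49.1 kN·m per $
  material V: M = 10.4 kN·m per $
  material A: M = 3.64 kN·m per $
  material Q: M = 2.17 kN·m per $
  material H: M = 1.10 kN·m per $
Highest index: material X.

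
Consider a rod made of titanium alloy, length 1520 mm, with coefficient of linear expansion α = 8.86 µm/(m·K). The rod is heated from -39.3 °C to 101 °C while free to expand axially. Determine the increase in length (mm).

ΔT = 101 − (-39.3) = 140.3 K.
ΔL = α·L₀·ΔT = 8.86×10⁻⁶ × 1520 mm × 140.3 K = 1.89 mm.

1.89 mm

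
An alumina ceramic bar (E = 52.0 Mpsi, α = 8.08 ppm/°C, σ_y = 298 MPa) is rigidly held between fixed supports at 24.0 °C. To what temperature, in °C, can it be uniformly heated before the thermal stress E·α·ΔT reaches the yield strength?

127 °C

E = 52.0 Mpsi = 358.5 GPa.
E·α·ΔT = 298.0 MPa ⇒ ΔT = 298.0 / (358.5×10³ × 8.08×10⁻⁶) = 102.9 K.
T = 24.0 + 102.9 = 126.9 °C.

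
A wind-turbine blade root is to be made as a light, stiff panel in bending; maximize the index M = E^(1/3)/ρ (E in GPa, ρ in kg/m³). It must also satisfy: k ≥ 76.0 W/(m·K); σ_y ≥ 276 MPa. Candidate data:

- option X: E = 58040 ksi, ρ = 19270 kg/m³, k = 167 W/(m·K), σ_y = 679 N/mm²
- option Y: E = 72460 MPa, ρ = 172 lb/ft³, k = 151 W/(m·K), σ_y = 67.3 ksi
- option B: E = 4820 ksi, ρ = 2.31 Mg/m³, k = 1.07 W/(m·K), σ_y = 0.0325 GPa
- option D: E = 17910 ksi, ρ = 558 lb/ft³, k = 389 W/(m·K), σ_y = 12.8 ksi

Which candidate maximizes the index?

option Y

Screen on constraints: k ≥ 76.0 W/(m·K); σ_y ≥ 276 MPa. Survivors: option X, option Y.
Convert each candidate to consistent units, then evaluate M:
  option X: E = 400.2 GPa, ρ = 19270 kg/m³
  option Y: E = 72.46 GPa, ρ = 2755 kg/m³
  option Y: M = 1.51×10⁻³
  option X: M = 0.382×10⁻³
Highest index: option Y.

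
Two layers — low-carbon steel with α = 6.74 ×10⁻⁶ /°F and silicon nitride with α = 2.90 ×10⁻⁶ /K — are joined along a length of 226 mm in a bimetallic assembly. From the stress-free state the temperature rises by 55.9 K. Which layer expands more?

low-carbon steel

low-carbon steel: α = 6.74×10⁻⁶/°F × 9/5 = 12.1×10⁻⁶/K.
α(low-carbon steel) = 12.1×10⁻⁶/K vs α(silicon nitride) = 2.90×10⁻⁶/K.
Higher α expands more for the same ΔT: low-carbon steel.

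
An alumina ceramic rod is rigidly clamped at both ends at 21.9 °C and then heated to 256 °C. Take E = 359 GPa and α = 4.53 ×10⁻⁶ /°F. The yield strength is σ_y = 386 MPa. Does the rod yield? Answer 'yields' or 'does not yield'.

α = 4.53×10⁻⁶/°F × 9/5 = 8.15×10⁻⁶/K.
ΔT = 234.1 K. Constrained thermal stress σ = E·α·ΔT = 359.0×10³ MPa × 8.15×10⁻⁶ × 234.1 = 685 MPa (compressive).
Compare to σ_y = 386 MPa: σ ≥ σ_y, so it yields.

yields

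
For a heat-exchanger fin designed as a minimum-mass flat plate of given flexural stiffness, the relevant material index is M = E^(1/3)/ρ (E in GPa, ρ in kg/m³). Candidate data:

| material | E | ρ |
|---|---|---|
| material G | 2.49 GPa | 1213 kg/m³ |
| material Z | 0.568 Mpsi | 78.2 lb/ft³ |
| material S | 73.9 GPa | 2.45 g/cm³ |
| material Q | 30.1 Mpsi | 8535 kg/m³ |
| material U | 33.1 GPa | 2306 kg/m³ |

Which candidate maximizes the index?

In SI units:
  material G: E = 2.490 GPa, ρ = 1213 kg/m³
  material Z: E = 3.916 GPa, ρ = 1253 kg/m³
  material S: E = 73.90 GPa, ρ = 2450 kg/m³
  material Q: E = 207.5 GPa, ρ = 8535 kg/m³
  material U: E = 33.10 GPa, ρ = 2306 kg/m³
  material S: M = 1.71×10⁻³
  material U: M = 1.39×10⁻³
  material Z: M = 1.26×10⁻³
  material G: M = 1.12×10⁻³
  material Q: M = 0.694×10⁻³
Material S ranks first.

material S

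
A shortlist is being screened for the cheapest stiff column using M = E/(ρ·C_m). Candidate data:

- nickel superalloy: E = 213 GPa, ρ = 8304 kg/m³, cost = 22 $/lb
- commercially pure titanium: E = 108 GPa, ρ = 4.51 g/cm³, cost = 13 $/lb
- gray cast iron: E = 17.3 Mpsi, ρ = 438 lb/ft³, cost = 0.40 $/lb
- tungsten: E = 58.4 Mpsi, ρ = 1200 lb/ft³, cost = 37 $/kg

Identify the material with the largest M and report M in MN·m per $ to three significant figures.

gray cast iron, M = 19.3 MN·m per $

Convert each candidate to consistent units, then evaluate M:
  nickel superalloy: E = 213.0 GPa, ρ = 8304 kg/m³, cost = 48.50 $/kg
  commercially pure titanium: E = 108.0 GPa, ρ = 4510 kg/m³, cost = 28.66 $/kg
  gray cast iron: E = 119.3 GPa, ρ = 7016 kg/m³, cost = 0.8818 $/kg
  tungsten: E = 402.7 GPa, ρ = 19220 kg/m³, cost = 37.00 $/kg
  gray cast iron: M = 19.3 MN·m per $
  commercially pure titanium: M = 0.836 MN·m per $
  tungsten: M = 0.566 MN·m per $
  nickel superalloy: M = 0.529 MN·m per $
The maximum is for gray cast iron.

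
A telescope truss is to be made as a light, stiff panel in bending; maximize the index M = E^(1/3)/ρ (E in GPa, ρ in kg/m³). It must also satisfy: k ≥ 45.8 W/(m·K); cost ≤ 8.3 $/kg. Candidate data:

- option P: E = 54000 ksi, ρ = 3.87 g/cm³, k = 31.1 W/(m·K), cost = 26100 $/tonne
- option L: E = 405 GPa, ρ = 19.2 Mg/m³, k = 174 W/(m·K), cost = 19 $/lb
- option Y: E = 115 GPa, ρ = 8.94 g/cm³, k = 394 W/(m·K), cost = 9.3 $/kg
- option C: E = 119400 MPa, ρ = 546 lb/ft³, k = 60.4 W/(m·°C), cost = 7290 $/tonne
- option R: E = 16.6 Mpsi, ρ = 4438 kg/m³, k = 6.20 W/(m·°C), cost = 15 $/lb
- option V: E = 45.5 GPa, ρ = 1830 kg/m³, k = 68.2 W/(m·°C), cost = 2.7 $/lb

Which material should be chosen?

Screen on constraints: k ≥ 45.8 W/(m·K); cost ≤ 8.3 $/kg. Survivors: option C, option V.
Normalizing units and computing the index:
  option C: E = 119.4 GPa, ρ = 8746 kg/m³
  option V: E = 45.50 GPa, ρ = 1830 kg/m³
  option V: M = 1.95×10⁻³
  option C: M = 0.563×10⁻³
The maximum is for option V.

option V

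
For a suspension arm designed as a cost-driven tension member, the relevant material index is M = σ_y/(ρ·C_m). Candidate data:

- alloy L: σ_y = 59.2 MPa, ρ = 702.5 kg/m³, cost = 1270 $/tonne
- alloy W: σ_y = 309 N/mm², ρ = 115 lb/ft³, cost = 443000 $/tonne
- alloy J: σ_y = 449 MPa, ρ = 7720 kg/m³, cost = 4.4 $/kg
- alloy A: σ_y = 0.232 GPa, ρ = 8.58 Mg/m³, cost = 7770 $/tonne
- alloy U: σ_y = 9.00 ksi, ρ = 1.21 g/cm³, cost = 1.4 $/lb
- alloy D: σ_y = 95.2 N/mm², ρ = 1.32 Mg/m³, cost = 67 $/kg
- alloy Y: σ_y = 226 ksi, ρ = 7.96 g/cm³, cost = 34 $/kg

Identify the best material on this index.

alloy L

After converting to SI:
  alloy L: σ_y = 59.20 MPa, ρ = 702.5 kg/m³, cost = 1.270 $/kg
  alloy W: σ_y = 309.0 MPa, ρ = 1842 kg/m³, cost = 443.0 $/kg
  alloy J: σ_y = 449.0 MPa, ρ = 7720 kg/m³, cost = 4.400 $/kg
  alloy A: σ_y = 232.0 MPa, ρ = 8580 kg/m³, cost = 7.770 $/kg
  alloy U: σ_y = 62.05 MPa, ρ = 1210 kg/m³, cost = 3.086 $/kg
  alloy D: σ_y = 95.20 MPa, ρ = 1320 kg/m³, cost = 67.00 $/kg
  alloy Y: σ_y = 1558 MPa, ρ = 7960 kg/m³, cost = 34.00 $/kg
  alloy L: M = 66.4 kN·m per $
  alloy U: M = 16.6 kN·m per $
  alloy J: M = 13.2 kN·m per $
  alloy Y: M = 5.76 kN·m per $
  alloy A: M = 3.48 kN·m per $
  alloy D: M = 1.08 kN·m per $
  alloy W: M = 0.379 kN·m per $
Highest index: alloy L.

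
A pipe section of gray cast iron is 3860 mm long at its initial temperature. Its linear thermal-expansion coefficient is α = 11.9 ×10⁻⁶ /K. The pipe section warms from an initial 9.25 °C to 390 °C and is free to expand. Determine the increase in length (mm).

17.5 mm

ΔT = 390 − 9.25 = 380.8 K.
ΔL = α·L₀·ΔT = 11.9×10⁻⁶ × 3860 mm × 380.8 K = 17.5 mm.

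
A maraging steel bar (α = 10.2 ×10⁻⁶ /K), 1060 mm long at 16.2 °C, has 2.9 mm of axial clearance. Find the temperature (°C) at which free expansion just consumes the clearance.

α·L₀·ΔT = 2.9 mm ⇒ ΔT = 2.9 / (10.2×10⁻⁶ × 1060.0) = 268.2 K.
T = 16.2 + 268.2 = 284.4 °C.

284 °C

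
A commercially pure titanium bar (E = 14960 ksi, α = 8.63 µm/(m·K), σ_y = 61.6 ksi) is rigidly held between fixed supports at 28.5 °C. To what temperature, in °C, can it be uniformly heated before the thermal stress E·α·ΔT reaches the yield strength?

E = 14960 ksi = 103.1 GPa.
σ_y = 61.6 ksi = 424.7 MPa.
E·α·ΔT = 424.7 MPa ⇒ ΔT = 424.7 / (103.1×10³ × 8.63×10⁻⁶) = 477.1 K.
T = 28.5 + 477.1 = 505.6 °C.

506 °C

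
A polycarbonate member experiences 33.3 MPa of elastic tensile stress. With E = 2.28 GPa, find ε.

ε = σ/E = 33.3 / 2280 = 0.0146.

0.0146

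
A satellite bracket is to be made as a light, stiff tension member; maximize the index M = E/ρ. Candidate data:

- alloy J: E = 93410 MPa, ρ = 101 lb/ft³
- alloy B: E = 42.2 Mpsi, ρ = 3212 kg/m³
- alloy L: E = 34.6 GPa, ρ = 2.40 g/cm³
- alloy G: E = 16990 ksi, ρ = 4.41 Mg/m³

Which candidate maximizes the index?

alloy B

Normalizing units and computing the index:
  alloy J: E = 93.41 GPa, ρ = 1618 kg/m³
  alloy B: E = 291.0 GPa, ρ = 3212 kg/m³
  alloy L: E = 34.60 GPa, ρ = 2400 kg/m³
  alloy G: E = 117.1 GPa, ρ = 4410 kg/m³
  alloy B: M = 90.6 MN·m/kg
  alloy J: M = 57.7 MN·m/kg
  alloy G: M = 26.6 MN·m/kg
  alloy L: M = 14.4 MN·m/kg
Alloy B has the largest M.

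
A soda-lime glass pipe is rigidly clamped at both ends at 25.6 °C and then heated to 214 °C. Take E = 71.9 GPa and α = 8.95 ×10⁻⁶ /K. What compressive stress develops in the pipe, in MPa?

121 MPa

ΔT = 188.4 K. Constrained thermal stress σ = E·α·ΔT = 71.90×10³ MPa × 8.95×10⁻⁶ × 188.4 = 121 MPa (compressive).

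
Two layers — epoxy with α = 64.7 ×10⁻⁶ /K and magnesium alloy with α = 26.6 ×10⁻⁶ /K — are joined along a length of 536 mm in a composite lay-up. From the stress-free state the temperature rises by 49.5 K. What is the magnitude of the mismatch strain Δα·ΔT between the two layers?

Δα = |64.7 − 26.6|×10⁻⁶/K = 38.1×10⁻⁶/K.
Mismatch strain = Δα·ΔT = 38.1×10⁻⁶ × 49.5 = 1.89×10⁻³.

1.89×10⁻³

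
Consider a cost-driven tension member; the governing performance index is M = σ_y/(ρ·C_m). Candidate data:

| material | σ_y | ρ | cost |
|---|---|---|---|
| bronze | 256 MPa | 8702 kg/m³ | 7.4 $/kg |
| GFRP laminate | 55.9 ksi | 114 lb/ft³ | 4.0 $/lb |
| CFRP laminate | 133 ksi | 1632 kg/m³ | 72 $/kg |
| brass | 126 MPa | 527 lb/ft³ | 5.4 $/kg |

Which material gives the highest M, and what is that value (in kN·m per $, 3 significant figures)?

GFRP laminate, M = 23.9 kN·m per $

In SI units:
  bronze: σ_y = 256.0 MPa, ρ = 8702 kg/m³, cost = 7.400 $/kg
  GFRP laminate: σ_y = 385.4 MPa, ρ = 1826 kg/m³, cost = 8.818 $/kg
  CFRP laminate: σ_y = 917.0 MPa, ρ = 1632 kg/m³, cost = 72.00 $/kg
  brass: σ_y = 126.0 MPa, ρ = 8442 kg/m³, cost = 5.400 $/kg
  GFRP laminate: M = 23.9 kN·m per $
  CFRP laminate: M = 7.80 kN·m per $
  bronze: M = 3.98 kN·m per $
  brass: M = 2.76 kN·m per $
The maximum is for GFRP laminate.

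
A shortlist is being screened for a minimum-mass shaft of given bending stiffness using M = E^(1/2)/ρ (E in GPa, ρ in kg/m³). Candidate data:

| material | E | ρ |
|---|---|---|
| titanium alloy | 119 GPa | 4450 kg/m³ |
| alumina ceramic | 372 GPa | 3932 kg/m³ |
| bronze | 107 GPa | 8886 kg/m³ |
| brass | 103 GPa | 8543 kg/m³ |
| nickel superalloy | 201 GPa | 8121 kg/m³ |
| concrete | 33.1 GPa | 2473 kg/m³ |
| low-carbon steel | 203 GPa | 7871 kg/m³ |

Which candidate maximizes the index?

Evaluate M for each candidate:
  alumina ceramic: M = 4.91×10⁻³
  titanium alloy: M = 2.45×10⁻³
  concrete: M = 2.33×10⁻³
  low-carbon steel: M = 1.81×10⁻³
  nickel superalloy: M = 1.75×10⁻³
  brass: M = 1.19×10⁻³
  bronze: M = 1.16×10⁻³
The maximum is for alumina ceramic.

alumina ceramic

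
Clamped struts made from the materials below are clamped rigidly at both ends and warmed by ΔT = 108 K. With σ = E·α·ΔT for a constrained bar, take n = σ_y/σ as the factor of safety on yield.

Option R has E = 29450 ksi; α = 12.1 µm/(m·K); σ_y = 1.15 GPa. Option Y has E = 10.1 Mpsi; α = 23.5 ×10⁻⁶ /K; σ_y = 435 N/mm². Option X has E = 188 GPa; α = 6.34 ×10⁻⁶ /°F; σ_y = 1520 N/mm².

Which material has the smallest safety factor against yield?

option Y

Per material, after unit conversion:
  option R: E = 203.1, α = 12.1, σ_y = 1150 → σ = 265 MPa, n = 4.33
  option Y: E = 69.64, α = 23.5, σ_y = 435.0 → σ = 177 MPa, n = 2.46
  option X: E = 188.0, α = 11.4, σ_y = 1520 → σ = 232 MPa, n = 6.56
Smallest n: option Y with n = 2.46.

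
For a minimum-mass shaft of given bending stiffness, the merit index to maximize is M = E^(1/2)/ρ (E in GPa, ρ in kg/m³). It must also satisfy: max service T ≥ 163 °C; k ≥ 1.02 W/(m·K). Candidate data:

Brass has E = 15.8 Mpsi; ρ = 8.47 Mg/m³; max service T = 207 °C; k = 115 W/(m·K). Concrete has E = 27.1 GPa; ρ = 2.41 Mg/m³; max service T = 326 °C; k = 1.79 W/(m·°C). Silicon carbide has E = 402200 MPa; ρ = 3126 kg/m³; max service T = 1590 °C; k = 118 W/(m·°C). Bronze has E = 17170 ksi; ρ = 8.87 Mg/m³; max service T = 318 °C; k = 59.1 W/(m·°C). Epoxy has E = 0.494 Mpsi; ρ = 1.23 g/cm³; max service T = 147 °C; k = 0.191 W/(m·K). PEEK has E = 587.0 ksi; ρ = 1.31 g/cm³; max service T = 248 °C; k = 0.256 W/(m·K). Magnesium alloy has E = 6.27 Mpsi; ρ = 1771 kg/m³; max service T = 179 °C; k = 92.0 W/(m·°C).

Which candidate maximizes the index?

Screen on constraints: max service T ≥ 163 °C; k ≥ 1.02 W/(m·K). Survivors: brass, concrete, silicon carbide, bronze, magnesium alloy.
In SI units:
  brass: E = 108.9 GPa, ρ = 8470 kg/m³
  concrete: E = 27.10 GPa, ρ = 2410 kg/m³
  silicon carbide: E = 402.2 GPa, ρ = 3126 kg/m³
  bronze: E = 118.4 GPa, ρ = 8870 kg/m³
  magnesium alloy: E = 43.23 GPa, ρ = 1771 kg/m³
  silicon carbide: M = 6.42×10⁻³
  magnesium alloy: M = 3.71×10⁻³
  concrete: M = 2.16×10⁻³
  brass: M = 1.23×10⁻³
  bronze: M = 1.23×10⁻³
Silicon carbide ranks first.

silicon carbide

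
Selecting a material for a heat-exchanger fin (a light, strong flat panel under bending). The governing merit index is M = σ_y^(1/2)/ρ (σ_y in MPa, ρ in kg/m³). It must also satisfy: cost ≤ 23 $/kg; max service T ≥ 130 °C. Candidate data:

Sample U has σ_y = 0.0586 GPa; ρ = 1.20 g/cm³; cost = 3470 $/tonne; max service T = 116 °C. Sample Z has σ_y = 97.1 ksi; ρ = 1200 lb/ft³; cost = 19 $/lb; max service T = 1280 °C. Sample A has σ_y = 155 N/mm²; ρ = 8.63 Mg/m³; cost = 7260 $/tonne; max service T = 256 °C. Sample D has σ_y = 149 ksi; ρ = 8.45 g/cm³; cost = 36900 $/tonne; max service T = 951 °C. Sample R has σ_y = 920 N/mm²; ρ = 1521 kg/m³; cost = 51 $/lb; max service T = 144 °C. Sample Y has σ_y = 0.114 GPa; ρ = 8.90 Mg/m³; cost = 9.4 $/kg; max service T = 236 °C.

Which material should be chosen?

Screen on constraints: cost ≤ 23 $/kg; max service T ≥ 130 °C. Survivors: sample A, sample Y.
After converting to SI:
  sample A: σ_y = 155.0 MPa, ρ = 8630 kg/m³
  sample Y: σ_y = 114.0 MPa, ρ = 8900 kg/m³
  sample A: M = 1.44×10⁻³
  sample Y: M = 1.20×10⁻³
Sample A has the largest M.

sample A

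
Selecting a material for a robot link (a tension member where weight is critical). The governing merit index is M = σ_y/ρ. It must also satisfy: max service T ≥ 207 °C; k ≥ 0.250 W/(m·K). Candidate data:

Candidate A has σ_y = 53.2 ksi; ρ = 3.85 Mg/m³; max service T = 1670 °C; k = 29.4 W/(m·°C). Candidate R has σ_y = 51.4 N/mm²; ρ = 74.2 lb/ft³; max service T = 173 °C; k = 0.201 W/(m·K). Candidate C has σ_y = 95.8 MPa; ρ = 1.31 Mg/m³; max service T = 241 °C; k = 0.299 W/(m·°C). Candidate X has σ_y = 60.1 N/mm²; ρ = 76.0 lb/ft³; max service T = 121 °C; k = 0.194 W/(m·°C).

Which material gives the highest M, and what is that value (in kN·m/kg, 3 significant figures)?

candidate A, M = 95.3 kN·m/kg

Screen on constraints: max service T ≥ 207 °C; k ≥ 0.250 W/(m·K). Survivors: candidate A, candidate C.
In SI units:
  candidate A: σ_y = 366.8 MPa, ρ = 3850 kg/m³
  candidate C: σ_y = 95.80 MPa, ρ = 1310 kg/m³
  candidate A: M = 95.3 kN·m/kg
  candidate C: M = 73.1 kN·m/kg
The maximum is for candidate A.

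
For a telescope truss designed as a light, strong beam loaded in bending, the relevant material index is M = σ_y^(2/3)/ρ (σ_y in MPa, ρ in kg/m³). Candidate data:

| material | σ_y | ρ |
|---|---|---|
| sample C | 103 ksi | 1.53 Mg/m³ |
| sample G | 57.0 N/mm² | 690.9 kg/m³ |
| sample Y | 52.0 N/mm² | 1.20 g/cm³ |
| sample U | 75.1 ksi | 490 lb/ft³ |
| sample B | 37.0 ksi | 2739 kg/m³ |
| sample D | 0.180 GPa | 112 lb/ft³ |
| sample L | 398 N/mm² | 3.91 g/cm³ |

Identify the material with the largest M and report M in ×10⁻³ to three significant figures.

sample C, M = 52.0×10⁻³

Convert each candidate to consistent units, then evaluate M:
  sample C: σ_y = 710.2 MPa, ρ = 1530 kg/m³
  sample G: σ_y = 57.00 MPa, ρ = 690.9 kg/m³
  sample Y: σ_y = 52.00 MPa, ρ = 1200 kg/m³
  sample U: σ_y = 517.8 MPa, ρ = 7849 kg/m³
  sample B: σ_y = 255.1 MPa, ρ = 2739 kg/m³
  sample D: σ_y = 180.0 MPa, ρ = 1794 kg/m³
  sample L: σ_y = 398.0 MPa, ρ = 3910 kg/m³
  sample C: M = 52.0×10⁻³
  sample G: M = 21.4×10⁻³
  sample D: M = 17.8×10⁻³
  sample B: M = 14.7×10⁻³
  sample L: M = 13.8×10⁻³
  sample Y: M = 11.6×10⁻³
  sample U: M = 8.22×10⁻³
The maximum is for sample C.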